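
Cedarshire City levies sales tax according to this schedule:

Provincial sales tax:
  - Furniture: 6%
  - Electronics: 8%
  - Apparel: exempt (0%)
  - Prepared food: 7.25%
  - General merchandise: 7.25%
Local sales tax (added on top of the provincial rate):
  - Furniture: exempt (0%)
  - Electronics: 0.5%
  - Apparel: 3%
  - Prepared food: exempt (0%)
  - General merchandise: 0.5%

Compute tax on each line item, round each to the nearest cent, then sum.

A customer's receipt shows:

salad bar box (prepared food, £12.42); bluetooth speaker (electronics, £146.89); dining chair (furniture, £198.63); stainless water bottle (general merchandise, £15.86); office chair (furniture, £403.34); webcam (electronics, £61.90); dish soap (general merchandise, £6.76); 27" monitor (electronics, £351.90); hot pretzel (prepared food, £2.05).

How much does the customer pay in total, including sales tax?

£1286.33

Salad bar box £12.42: prepared food → 7.25% + 0% local = 7.25% → £0.90
Bluetooth speaker £146.89: electronics → 8% + 0.5% local = 8.5% → £12.49
Dining chair £198.63: furniture → 6% + 0% local = 6% → £11.92
Stainless water bottle £15.86: general merchandise → 7.25% + 0.5% local = 7.75% → £1.23
Office chair £403.34: furniture → 6% + 0% local = 6% → £24.20
Webcam £61.90: electronics → 8% + 0.5% local = 8.5% → £5.26
Dish soap £6.76: general merchandise → 7.25% + 0.5% local = 7.75% → £0.52
27" monitor £351.90: electronics → 8% + 0.5% local = 8.5% → £29.91
Hot pretzel £2.05: prepared food → 7.25% + 0% local = 7.25% → £0.15
Subtotal = £1199.75; tax = £86.58; total due = £1286.33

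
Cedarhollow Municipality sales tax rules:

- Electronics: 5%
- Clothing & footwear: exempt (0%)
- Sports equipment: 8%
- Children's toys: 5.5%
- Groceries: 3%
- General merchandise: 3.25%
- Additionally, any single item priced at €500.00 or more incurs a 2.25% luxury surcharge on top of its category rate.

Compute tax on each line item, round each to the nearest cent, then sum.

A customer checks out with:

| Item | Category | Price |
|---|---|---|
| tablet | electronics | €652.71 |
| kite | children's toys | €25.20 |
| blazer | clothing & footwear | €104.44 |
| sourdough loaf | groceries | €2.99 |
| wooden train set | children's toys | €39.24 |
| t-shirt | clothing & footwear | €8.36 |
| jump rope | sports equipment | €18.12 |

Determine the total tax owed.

Tablet €652.71: electronics → 5% + 2.25% surcharge = 7.25% → €47.32
Kite €25.20: children's toys → 5.5% → €1.39
Blazer €104.44: clothing & footwear → 0% → €0.00
Sourdough loaf €2.99: groceries → 3% → €0.09
Wooden train set €39.24: children's toys → 5.5% → €2.16
T-shirt €8.36: clothing & footwear → 0% → €0.00
Jump rope €18.12: sports equipment → 8% → €1.45
Total tax = €47.32 + €1.39 + €0.09 + €2.16 + €1.45 = €52.41

€52.41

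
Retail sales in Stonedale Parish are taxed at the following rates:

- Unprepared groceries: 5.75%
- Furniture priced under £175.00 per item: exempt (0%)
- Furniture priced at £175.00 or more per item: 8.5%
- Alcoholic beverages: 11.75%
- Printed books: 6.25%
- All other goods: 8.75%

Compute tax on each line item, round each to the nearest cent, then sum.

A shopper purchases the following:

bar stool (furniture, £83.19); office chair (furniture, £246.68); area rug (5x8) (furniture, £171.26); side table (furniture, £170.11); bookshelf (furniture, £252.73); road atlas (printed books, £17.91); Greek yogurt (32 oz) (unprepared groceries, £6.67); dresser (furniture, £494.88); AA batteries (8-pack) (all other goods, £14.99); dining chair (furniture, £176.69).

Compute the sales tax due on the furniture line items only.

Bar stool £83.19: furniture, under £175.00 → 0% → £0.00
Office chair £246.68: furniture, £175.00 or more → 8.5% → £20.97
Area rug (5x8) £171.26: furniture, under £175.00 → 0% → £0.00
Side table £170.11: furniture, under £175.00 → 0% → £0.00
Bookshelf £252.73: furniture, £175.00 or more → 8.5% → £21.48
Dresser £494.88: furniture, £175.00 or more → 8.5% → £42.06
Dining chair £176.69: furniture, £175.00 or more → 8.5% → £15.02
Tax on furniture = £0.00 + £20.97 + £0.00 + £0.00 + £21.48 + £42.06 + £15.02 = £99.53

£99.53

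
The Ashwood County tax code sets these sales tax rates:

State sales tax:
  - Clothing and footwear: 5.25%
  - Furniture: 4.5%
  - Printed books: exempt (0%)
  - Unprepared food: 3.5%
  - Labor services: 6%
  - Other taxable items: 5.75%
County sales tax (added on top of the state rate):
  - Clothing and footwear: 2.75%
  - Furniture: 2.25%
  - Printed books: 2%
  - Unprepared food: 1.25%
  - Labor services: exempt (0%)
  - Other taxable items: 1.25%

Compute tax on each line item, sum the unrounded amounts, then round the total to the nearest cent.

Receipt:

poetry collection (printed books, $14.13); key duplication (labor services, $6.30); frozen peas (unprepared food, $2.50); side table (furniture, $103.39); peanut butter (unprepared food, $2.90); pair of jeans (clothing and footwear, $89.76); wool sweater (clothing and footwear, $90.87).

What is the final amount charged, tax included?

$332.20

Poetry collection $14.13: printed books → 0% + 2% county = 2% → $0.2826
Key duplication $6.30: labor services → 6% + 0% county = 6% → $0.378
Frozen peas $2.50: unprepared food → 3.5% + 1.25% county = 4.75% → $0.11875
Side table $103.39: furniture → 4.5% + 2.25% county = 6.75% → $6.978825
Peanut butter $2.90: unprepared food → 3.5% + 1.25% county = 4.75% → $0.13775
Pair of jeans $89.76: clothing and footwear → 5.25% + 2.75% county = 8% → $7.1808
Wool sweater $90.87: clothing and footwear → 5.25% + 2.75% county = 8% → $7.2696
Subtotal = $309.85; unrounded tax = $22.346325 → $22.35; total due = $332.20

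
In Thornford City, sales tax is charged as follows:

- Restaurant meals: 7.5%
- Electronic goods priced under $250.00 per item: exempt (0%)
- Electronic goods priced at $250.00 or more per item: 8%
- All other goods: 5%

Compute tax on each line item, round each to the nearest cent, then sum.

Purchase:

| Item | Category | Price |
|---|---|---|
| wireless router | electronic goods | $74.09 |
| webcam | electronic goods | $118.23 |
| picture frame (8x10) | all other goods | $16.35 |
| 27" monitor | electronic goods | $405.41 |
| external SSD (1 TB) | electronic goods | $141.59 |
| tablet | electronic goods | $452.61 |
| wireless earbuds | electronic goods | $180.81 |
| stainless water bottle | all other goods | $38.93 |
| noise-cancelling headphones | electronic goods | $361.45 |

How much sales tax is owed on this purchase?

Wireless router $74.09: electronic goods, under $250.00 → 0% → $0.00
Webcam $118.23: electronic goods, under $250.00 → 0% → $0.00
Picture frame (8x10) $16.35: all other goods → 5% → $0.82
27" monitor $405.41: electronic goods, $250.00 or more → 8% → $32.43
External SSD (1 TB) $141.59: electronic goods, under $250.00 → 0% → $0.00
Tablet $452.61: electronic goods, $250.00 or more → 8% → $36.21
Wireless earbuds $180.81: electronic goods, under $250.00 → 0% → $0.00
Stainless water bottle $38.93: all other goods → 5% → $1.95
Noise-cancelling headphones $361.45: electronic goods, $250.00 or more → 8% → $28.92
Total tax = $0.82 + $32.43 + $36.21 + $1.95 + $28.92 = $100.33

$100.33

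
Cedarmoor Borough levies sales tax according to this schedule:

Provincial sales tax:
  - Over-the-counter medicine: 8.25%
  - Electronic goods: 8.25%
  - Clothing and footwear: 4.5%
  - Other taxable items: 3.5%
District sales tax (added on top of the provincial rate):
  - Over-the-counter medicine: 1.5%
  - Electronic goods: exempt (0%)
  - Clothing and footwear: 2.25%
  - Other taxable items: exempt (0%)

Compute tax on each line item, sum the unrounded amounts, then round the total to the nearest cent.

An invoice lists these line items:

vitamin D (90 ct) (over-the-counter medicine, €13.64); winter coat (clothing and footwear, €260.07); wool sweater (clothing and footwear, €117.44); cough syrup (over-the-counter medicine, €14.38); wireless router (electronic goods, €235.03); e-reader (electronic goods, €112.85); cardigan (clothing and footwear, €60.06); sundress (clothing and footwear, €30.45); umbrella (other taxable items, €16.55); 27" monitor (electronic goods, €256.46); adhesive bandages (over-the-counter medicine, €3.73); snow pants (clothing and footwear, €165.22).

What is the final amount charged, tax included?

€1382.16

Vitamin D (90 ct) €13.64: over-the-counter medicine → 8.25% + 1.5% district = 9.75% → €1.3299
Winter coat €260.07: clothing and footwear → 4.5% + 2.25% district = 6.75% → €17.554725
Wool sweater €117.44: clothing and footwear → 4.5% + 2.25% district = 6.75% → €7.9272
Cough syrup €14.38: over-the-counter medicine → 8.25% + 1.5% district = 9.75% → €1.40205
Wireless router €235.03: electronic goods → 8.25% + 0% district = 8.25% → €19.389975
E-reader €112.85: electronic goods → 8.25% + 0% district = 8.25% → €9.310125
Cardigan €60.06: clothing and footwear → 4.5% + 2.25% district = 6.75% → €4.05405
Sundress €30.45: clothing and footwear → 4.5% + 2.25% district = 6.75% → €2.055375
Umbrella €16.55: other taxable items → 3.5% + 0% district = 3.5% → €0.57925
27" monitor €256.46: electronic goods → 8.25% + 0% district = 8.25% → €21.15795
Adhesive bandages €3.73: over-the-counter medicine → 8.25% + 1.5% district = 9.75% → €0.363675
Snow pants €165.22: clothing and footwear → 4.5% + 2.25% district = 6.75% → €11.15235
Subtotal = €1285.88; unrounded tax = €96.276625 → €96.28; total due = €1382.16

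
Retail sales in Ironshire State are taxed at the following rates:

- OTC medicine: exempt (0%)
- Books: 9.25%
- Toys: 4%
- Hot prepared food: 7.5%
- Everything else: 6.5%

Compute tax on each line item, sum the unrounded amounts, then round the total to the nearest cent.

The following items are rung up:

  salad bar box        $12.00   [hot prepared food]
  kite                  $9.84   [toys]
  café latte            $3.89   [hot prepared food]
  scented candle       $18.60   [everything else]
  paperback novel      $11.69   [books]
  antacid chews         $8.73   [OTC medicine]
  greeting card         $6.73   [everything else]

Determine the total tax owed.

$4.31

Salad bar box $12.00: hot prepared food → 7.5% → $0.90
Kite $9.84: toys → 4% → $0.3936
Café latte $3.89: hot prepared food → 7.5% → $0.29175
Scented candle $18.60: everything else → 6.5% → $1.209
Paperback novel $11.69: books → 9.25% → $1.081325
Antacid chews $8.73: OTC medicine → 0% → $0.00
Greeting card $6.73: everything else → 6.5% → $0.43745
Unrounded tax sum = $4.313125 → $4.31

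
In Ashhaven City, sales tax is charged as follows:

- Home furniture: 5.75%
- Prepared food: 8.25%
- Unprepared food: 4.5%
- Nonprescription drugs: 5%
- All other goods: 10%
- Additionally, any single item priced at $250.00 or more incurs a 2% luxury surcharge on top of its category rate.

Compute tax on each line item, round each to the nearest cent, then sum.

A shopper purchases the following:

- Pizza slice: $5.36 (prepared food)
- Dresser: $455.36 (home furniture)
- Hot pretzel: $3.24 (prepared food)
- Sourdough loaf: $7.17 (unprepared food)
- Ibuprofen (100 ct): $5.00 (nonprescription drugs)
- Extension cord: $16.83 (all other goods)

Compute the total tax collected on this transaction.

Pizza slice $5.36: prepared food → 8.25% → $0.44
Dresser $455.36: home furniture → 5.75% + 2% surcharge = 7.75% → $35.29
Hot pretzel $3.24: prepared food → 8.25% → $0.27
Sourdough loaf $7.17: unprepared food → 4.5% → $0.32
Ibuprofen (100 ct) $5.00: nonprescription drugs → 5% → $0.25
Extension cord $16.83: all other goods → 10% → $1.68
Total tax = $0.44 + $35.29 + $0.27 + $0.32 + $0.25 + $1.68 = $38.25

$38.25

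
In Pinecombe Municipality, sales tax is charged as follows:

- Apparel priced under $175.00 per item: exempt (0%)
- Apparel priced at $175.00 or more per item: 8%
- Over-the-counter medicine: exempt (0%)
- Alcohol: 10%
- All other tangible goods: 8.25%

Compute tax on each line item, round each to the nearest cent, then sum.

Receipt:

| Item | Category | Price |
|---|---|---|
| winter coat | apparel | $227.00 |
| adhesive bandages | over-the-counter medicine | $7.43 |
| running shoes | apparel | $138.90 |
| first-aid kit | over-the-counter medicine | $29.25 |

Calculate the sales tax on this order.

$18.16

Winter coat $227.00: apparel, $175.00 or more → 8% → $18.16
Adhesive bandages $7.43: over-the-counter medicine → 0% → $0.00
Running shoes $138.90: apparel, under $175.00 → 0% → $0.00
First-aid kit $29.25: over-the-counter medicine → 0% → $0.00
Total tax = $18.16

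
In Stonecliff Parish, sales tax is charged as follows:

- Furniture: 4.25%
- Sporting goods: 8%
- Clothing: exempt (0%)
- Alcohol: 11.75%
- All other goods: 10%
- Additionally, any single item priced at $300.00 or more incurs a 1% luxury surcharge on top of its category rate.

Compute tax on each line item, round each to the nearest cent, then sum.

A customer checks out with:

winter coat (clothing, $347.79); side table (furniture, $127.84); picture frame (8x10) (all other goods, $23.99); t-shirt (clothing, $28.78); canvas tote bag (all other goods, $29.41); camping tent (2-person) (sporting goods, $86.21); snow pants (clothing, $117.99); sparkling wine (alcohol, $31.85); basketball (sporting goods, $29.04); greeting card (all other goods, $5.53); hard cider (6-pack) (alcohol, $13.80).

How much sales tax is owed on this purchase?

Winter coat $347.79: clothing → 0% + 1% surcharge = 1% → $3.48
Side table $127.84: furniture → 4.25% → $5.43
Picture frame (8x10) $23.99: all other goods → 10% → $2.40
T-shirt $28.78: clothing → 0% → $0.00
Canvas tote bag $29.41: all other goods → 10% → $2.94
Camping tent (2-person) $86.21: sporting goods → 8% → $6.90
Snow pants $117.99: clothing → 0% → $0.00
Sparkling wine $31.85: alcohol → 11.75% → $3.74
Basketball $29.04: sporting goods → 8% → $2.32
Greeting card $5.53: all other goods → 10% → $0.55
Hard cider (6-pack) $13.80: alcohol → 11.75% → $1.62
Total tax = $3.48 + $5.43 + $2.40 + $2.94 + $6.90 + $3.74 + $2.32 + $0.55 + $1.62 = $29.38

$29.38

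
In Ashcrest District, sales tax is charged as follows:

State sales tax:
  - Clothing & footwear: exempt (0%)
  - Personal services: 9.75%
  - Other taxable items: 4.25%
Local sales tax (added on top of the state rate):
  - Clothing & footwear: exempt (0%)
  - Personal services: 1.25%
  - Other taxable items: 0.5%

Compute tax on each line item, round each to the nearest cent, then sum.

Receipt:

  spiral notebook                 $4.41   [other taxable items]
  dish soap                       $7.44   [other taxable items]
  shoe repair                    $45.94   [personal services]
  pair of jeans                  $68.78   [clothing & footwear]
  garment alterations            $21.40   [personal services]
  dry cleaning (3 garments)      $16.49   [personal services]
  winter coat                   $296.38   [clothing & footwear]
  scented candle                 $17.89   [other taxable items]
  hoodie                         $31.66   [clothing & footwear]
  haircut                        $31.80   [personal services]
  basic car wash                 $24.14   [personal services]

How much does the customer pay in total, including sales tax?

$583.11

Spiral notebook $4.41: other taxable items → 4.25% + 0.5% local = 4.75% → $0.21
Dish soap $7.44: other taxable items → 4.25% + 0.5% local = 4.75% → $0.35
Shoe repair $45.94: personal services → 9.75% + 1.25% local = 11% → $5.05
Pair of jeans $68.78: clothing & footwear → 0% + 0% local = 0% → $0.00
Garment alterations $21.40: personal services → 9.75% + 1.25% local = 11% → $2.35
Dry cleaning (3 garments) $16.49: personal services → 9.75% + 1.25% local = 11% → $1.81
Winter coat $296.38: clothing & footwear → 0% + 0% local = 0% → $0.00
Scented candle $17.89: other taxable items → 4.25% + 0.5% local = 4.75% → $0.85
Hoodie $31.66: clothing & footwear → 0% + 0% local = 0% → $0.00
Haircut $31.80: personal services → 9.75% + 1.25% local = 11% → $3.50
Basic car wash $24.14: personal services → 9.75% + 1.25% local = 11% → $2.66
Subtotal = $566.33; tax = $16.78; total due = $583.11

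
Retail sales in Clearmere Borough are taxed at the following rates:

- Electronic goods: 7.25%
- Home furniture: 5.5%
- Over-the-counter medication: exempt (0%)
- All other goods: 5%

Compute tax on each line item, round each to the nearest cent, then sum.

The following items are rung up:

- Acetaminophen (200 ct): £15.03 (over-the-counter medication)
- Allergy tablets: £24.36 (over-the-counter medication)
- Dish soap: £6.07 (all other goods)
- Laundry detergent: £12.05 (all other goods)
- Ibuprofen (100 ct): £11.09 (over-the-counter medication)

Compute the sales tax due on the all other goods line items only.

£0.90

Dish soap £6.07: all other goods → 5% → £0.30
Laundry detergent £12.05: all other goods → 5% → £0.60
Tax on all other goods = £0.30 + £0.60 = £0.90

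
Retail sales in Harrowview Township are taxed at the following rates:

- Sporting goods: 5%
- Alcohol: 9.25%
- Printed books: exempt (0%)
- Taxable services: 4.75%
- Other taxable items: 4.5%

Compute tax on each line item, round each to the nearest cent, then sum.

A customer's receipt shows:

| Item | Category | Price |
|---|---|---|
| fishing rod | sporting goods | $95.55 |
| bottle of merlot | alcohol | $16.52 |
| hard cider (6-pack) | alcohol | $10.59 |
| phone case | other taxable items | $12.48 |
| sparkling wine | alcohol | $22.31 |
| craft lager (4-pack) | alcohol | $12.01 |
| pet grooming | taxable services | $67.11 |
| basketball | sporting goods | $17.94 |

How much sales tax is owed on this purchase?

Fishing rod $95.55: sporting goods → 5% → $4.78
Bottle of merlot $16.52: alcohol → 9.25% → $1.53
Hard cider (6-pack) $10.59: alcohol → 9.25% → $0.98
Phone case $12.48: other taxable items → 4.5% → $0.56
Sparkling wine $22.31: alcohol → 9.25% → $2.06
Craft lager (4-pack) $12.01: alcohol → 9.25% → $1.11
Pet grooming $67.11: taxable services → 4.75% → $3.19
Basketball $17.94: sporting goods → 5% → $0.90
Total tax = $4.78 + $1.53 + $0.98 + $0.56 + $2.06 + $1.11 + $3.19 + $0.90 = $15.11

$15.11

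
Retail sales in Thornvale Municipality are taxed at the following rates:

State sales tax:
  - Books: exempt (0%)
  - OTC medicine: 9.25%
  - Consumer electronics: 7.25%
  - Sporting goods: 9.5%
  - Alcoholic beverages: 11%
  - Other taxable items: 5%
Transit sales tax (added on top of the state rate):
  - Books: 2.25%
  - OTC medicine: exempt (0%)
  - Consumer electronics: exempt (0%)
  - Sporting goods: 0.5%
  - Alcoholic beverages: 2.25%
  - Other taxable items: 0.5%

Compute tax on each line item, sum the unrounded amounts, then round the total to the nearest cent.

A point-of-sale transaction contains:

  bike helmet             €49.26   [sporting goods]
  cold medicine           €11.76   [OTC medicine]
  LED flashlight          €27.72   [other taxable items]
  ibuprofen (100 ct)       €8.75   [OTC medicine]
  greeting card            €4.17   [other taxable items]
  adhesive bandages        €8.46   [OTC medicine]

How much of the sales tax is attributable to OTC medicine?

Cold medicine €11.76: OTC medicine → 9.25% + 0% transit = 9.25% → €1.0878
Ibuprofen (100 ct) €8.75: OTC medicine → 9.25% + 0% transit = 9.25% → €0.809375
Adhesive bandages €8.46: OTC medicine → 9.25% + 0% transit = 9.25% → €0.78255
Tax on OTC medicine: unrounded sum = €2.679725 → €2.68

€2.68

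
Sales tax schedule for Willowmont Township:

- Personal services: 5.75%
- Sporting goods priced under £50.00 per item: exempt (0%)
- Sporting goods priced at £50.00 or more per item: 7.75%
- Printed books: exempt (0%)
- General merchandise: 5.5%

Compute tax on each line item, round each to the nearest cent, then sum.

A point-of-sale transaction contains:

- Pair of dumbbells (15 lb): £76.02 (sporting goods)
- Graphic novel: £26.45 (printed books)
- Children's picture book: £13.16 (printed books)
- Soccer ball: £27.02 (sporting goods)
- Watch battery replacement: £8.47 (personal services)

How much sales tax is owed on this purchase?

£6.38

Pair of dumbbells (15 lb) £76.02: sporting goods, £50.00 or more → 7.75% → £5.89
Graphic novel £26.45: printed books → 0% → £0.00
Children's picture book £13.16: printed books → 0% → £0.00
Soccer ball £27.02: sporting goods, under £50.00 → 0% → £0.00
Watch battery replacement £8.47: personal services → 5.75% → £0.49
Total tax = £5.89 + £0.49 = £6.38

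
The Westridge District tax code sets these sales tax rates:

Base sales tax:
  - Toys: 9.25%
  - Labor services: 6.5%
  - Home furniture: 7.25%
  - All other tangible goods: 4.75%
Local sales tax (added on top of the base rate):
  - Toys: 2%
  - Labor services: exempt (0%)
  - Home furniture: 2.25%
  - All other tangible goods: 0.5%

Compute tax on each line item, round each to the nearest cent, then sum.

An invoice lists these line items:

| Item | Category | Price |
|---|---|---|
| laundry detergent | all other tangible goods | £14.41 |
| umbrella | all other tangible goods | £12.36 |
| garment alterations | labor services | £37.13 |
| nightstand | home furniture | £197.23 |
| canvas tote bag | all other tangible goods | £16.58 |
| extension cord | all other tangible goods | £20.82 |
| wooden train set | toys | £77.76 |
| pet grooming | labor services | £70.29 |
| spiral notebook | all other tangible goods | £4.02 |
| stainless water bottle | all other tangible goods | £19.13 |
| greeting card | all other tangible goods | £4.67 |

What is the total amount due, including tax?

£513.70

Laundry detergent £14.41: all other tangible goods → 4.75% + 0.5% local = 5.25% → £0.76
Umbrella £12.36: all other tangible goods → 4.75% + 0.5% local = 5.25% → £0.65
Garment alterations £37.13: labor services → 6.5% + 0% local = 6.5% → £2.41
Nightstand £197.23: home furniture → 7.25% + 2.25% local = 9.5% → £18.74
Canvas tote bag £16.58: all other tangible goods → 4.75% + 0.5% local = 5.25% → £0.87
Extension cord £20.82: all other tangible goods → 4.75% + 0.5% local = 5.25% → £1.09
Wooden train set £77.76: toys → 9.25% + 2% local = 11.25% → £8.75
Pet grooming £70.29: labor services → 6.5% + 0% local = 6.5% → £4.57
Spiral notebook £4.02: all other tangible goods → 4.75% + 0.5% local = 5.25% → £0.21
Stainless water bottle £19.13: all other tangible goods → 4.75% + 0.5% local = 5.25% → £1.00
Greeting card £4.67: all other tangible goods → 4.75% + 0.5% local = 5.25% → £0.25
Subtotal = £474.40; tax = £39.30; total due = £513.70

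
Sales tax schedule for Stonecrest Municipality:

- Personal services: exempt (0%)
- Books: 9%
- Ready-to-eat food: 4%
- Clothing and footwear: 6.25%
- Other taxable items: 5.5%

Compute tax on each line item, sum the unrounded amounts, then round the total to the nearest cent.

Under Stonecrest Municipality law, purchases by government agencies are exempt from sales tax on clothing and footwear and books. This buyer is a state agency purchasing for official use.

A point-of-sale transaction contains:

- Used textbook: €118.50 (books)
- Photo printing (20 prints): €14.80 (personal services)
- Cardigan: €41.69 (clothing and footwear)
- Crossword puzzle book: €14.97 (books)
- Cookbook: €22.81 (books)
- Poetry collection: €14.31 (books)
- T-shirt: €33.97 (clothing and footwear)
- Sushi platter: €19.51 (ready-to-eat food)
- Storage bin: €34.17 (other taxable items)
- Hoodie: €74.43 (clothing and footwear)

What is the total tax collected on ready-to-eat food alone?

Sushi platter €19.51: ready-to-eat food → 4% → €0.7804
Tax on ready-to-eat food: unrounded sum = €0.7804 → €0.78

€0.78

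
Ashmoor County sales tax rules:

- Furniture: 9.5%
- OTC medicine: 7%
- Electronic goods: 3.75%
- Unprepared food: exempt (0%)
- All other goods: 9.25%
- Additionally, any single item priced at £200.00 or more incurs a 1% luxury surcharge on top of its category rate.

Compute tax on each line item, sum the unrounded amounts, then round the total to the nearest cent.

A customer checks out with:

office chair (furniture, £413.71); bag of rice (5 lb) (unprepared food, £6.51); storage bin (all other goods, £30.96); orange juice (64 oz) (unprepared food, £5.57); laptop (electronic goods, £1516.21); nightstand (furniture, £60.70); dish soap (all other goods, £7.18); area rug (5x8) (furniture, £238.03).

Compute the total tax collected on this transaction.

£149.75

Office chair £413.71: furniture → 9.5% + 1% surcharge = 10.5% → £43.43955
Bag of rice (5 lb) £6.51: unprepared food → 0% → £0.00
Storage bin £30.96: all other goods → 9.25% → £2.8638
Orange juice (64 oz) £5.57: unprepared food → 0% → £0.00
Laptop £1516.21: electronic goods → 3.75% + 1% surcharge = 4.75% → £72.019975
Nightstand £60.70: furniture → 9.5% → £5.7665
Dish soap £7.18: all other goods → 9.25% → £0.66415
Area rug (5x8) £238.03: furniture → 9.5% + 1% surcharge = 10.5% → £24.99315
Unrounded tax sum = £149.747125 → £149.75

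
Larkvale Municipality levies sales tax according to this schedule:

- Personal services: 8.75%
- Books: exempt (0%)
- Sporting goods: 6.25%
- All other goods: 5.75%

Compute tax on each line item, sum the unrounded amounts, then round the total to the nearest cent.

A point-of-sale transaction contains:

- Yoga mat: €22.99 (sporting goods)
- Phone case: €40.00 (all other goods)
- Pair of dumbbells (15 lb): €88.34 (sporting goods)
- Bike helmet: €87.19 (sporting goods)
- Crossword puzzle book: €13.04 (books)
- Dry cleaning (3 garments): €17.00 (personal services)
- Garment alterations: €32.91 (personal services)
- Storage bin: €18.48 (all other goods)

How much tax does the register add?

Yoga mat €22.99: sporting goods → 6.25% → €1.436875
Phone case €40.00: all other goods → 5.75% → €2.30
Pair of dumbbells (15 lb) €88.34: sporting goods → 6.25% → €5.52125
Bike helmet €87.19: sporting goods → 6.25% → €5.449375
Crossword puzzle book €13.04: books → 0% → €0.00
Dry cleaning (3 garments) €17.00: personal services → 8.75% → €1.4875
Garment alterations €32.91: personal services → 8.75% → €2.879625
Storage bin €18.48: all other goods → 5.75% → €1.0626
Unrounded tax sum = €20.137225 → €20.14

€20.14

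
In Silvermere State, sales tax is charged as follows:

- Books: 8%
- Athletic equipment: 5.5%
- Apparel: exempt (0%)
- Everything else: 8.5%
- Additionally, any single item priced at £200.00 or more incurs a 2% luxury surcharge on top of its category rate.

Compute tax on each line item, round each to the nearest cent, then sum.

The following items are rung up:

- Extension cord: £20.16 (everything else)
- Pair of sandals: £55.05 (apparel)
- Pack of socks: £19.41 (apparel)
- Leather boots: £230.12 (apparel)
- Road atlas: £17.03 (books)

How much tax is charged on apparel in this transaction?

£4.60

Pair of sandals £55.05: apparel → 0% → £0.00
Pack of socks £19.41: apparel → 0% → £0.00
Leather boots £230.12: apparel → 0% + 2% surcharge = 2% → £4.60
Tax on apparel = £0.00 + £0.00 + £4.60 = £4.60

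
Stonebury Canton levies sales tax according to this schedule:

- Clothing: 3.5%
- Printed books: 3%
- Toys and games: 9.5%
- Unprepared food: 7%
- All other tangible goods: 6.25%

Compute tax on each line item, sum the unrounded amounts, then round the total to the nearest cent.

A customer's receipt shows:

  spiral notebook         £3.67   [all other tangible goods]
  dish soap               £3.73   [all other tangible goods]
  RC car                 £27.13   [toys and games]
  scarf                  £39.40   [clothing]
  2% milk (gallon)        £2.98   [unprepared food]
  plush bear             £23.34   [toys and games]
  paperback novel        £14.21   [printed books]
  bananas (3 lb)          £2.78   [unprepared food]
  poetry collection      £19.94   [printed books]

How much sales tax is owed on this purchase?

£8.06

Spiral notebook £3.67: all other tangible goods → 6.25% → £0.229375
Dish soap £3.73: all other tangible goods → 6.25% → £0.233125
RC car £27.13: toys and games → 9.5% → £2.57735
Scarf £39.40: clothing → 3.5% → £1.379
2% milk (gallon) £2.98: unprepared food → 7% → £0.2086
Plush bear £23.34: toys and games → 9.5% → £2.2173
Paperback novel £14.21: printed books → 3% → £0.4263
Bananas (3 lb) £2.78: unprepared food → 7% → £0.1946
Poetry collection £19.94: printed books → 3% → £0.5982
Unrounded tax sum = £8.06385 → £8.06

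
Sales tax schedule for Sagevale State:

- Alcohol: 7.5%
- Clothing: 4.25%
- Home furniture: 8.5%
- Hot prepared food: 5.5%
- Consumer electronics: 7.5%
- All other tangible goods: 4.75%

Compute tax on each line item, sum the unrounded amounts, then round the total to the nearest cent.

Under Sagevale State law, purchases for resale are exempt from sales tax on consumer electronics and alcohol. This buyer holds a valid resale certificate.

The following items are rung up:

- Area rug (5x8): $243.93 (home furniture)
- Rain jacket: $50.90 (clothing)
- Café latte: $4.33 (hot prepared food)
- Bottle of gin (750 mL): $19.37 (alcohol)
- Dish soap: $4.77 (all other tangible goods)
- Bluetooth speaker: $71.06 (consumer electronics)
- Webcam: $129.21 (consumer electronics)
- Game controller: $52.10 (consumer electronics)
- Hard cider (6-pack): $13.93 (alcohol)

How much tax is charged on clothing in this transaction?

$2.16

Rain jacket $50.90: clothing → 4.25% → $2.16325
Tax on clothing: unrounded sum = $2.16325 → $2.16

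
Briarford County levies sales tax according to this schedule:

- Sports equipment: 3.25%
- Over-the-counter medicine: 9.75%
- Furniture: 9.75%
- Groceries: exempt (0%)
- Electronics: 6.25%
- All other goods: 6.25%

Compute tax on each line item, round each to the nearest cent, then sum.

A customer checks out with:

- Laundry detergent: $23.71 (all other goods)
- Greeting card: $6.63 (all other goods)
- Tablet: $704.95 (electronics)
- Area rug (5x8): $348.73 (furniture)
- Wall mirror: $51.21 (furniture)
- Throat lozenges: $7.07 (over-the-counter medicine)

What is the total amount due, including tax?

Laundry detergent $23.71: all other goods → 6.25% → $1.48
Greeting card $6.63: all other goods → 6.25% → $0.41
Tablet $704.95: electronics → 6.25% → $44.06
Area rug (5x8) $348.73: furniture → 9.75% → $34.00
Wall mirror $51.21: furniture → 9.75% → $4.99
Throat lozenges $7.07: over-the-counter medicine → 9.75% → $0.69
Subtotal = $1142.30; tax = $85.63; total due = $1227.93

$1227.93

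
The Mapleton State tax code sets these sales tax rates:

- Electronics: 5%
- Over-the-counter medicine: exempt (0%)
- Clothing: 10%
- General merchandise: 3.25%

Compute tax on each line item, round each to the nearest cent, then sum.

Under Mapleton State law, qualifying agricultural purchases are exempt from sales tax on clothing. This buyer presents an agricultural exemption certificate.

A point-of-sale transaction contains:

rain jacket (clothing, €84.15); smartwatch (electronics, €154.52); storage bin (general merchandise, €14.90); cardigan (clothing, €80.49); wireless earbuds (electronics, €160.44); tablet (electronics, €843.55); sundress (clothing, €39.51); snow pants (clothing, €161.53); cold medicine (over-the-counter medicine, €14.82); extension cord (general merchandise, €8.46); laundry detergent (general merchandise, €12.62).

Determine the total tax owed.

€59.09

Rain jacket €84.15: clothing, buyer-exempt → 0% → €0.00
Smartwatch €154.52: electronics → 5% → €7.73
Storage bin €14.90: general merchandise → 3.25% → €0.48
Cardigan €80.49: clothing, buyer-exempt → 0% → €0.00
Wireless earbuds €160.44: electronics → 5% → €8.02
Tablet €843.55: electronics → 5% → €42.18
Sundress €39.51: clothing, buyer-exempt → 0% → €0.00
Snow pants €161.53: clothing, buyer-exempt → 0% → €0.00
Cold medicine €14.82: over-the-counter medicine → 0% → €0.00
Extension cord €8.46: general merchandise → 3.25% → €0.27
Laundry detergent €12.62: general merchandise → 3.25% → €0.41
Total tax = €7.73 + €0.48 + €8.02 + €42.18 + €0.27 + €0.41 = €59.09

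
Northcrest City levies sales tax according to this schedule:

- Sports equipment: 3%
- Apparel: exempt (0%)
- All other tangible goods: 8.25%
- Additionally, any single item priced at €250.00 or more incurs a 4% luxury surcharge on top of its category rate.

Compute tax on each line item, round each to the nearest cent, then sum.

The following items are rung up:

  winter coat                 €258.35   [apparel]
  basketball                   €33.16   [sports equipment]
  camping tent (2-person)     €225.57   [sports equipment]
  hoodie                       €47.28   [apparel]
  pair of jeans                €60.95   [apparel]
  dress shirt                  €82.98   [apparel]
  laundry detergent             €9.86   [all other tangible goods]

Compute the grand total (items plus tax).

Winter coat €258.35: apparel → 0% + 4% surcharge = 4% → €10.33
Basketball €33.16: sports equipment → 3% → €0.99
Camping tent (2-person) €225.57: sports equipment → 3% → €6.77
Hoodie €47.28: apparel → 0% → €0.00
Pair of jeans €60.95: apparel → 0% → €0.00
Dress shirt €82.98: apparel → 0% → €0.00
Laundry detergent €9.86: all other tangible goods → 8.25% → €0.81
Subtotal = €718.15; tax = €18.90; total due = €737.05

€737.05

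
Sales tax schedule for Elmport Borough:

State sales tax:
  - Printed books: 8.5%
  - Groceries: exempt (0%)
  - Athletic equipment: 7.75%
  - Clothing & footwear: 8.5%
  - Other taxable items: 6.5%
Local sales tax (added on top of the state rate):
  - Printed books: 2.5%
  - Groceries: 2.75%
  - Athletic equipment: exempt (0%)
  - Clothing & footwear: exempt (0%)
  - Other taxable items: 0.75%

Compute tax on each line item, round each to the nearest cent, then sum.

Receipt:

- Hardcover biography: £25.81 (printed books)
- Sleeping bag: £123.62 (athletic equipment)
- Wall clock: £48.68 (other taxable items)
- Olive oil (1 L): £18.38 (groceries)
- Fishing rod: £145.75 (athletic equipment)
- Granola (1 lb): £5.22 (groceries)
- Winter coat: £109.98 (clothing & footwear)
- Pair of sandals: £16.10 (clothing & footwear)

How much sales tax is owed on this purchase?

£38.62

Hardcover biography £25.81: printed books → 8.5% + 2.5% local = 11% → £2.84
Sleeping bag £123.62: athletic equipment → 7.75% + 0% local = 7.75% → £9.58
Wall clock £48.68: other taxable items → 6.5% + 0.75% local = 7.25% → £3.53
Olive oil (1 L) £18.38: groceries → 0% + 2.75% local = 2.75% → £0.51
Fishing rod £145.75: athletic equipment → 7.75% + 0% local = 7.75% → £11.30
Granola (1 lb) £5.22: groceries → 0% + 2.75% local = 2.75% → £0.14
Winter coat £109.98: clothing & footwear → 8.5% + 0% local = 8.5% → £9.35
Pair of sandals £16.10: clothing & footwear → 8.5% + 0% local = 8.5% → £1.37
Total tax = £2.84 + £9.58 + £3.53 + £0.51 + £11.30 + £0.14 + £9.35 + £1.37 = £38.62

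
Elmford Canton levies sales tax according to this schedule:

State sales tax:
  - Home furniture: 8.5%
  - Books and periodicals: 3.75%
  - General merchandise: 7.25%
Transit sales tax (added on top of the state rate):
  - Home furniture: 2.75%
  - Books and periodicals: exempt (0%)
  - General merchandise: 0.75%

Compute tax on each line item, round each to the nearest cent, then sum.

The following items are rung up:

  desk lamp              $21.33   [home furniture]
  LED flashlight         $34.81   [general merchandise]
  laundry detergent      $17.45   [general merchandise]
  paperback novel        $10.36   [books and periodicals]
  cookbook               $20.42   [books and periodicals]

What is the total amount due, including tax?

$112.11

Desk lamp $21.33: home furniture → 8.5% + 2.75% transit = 11.25% → $2.40
LED flashlight $34.81: general merchandise → 7.25% + 0.75% transit = 8% → $2.78
Laundry detergent $17.45: general merchandise → 7.25% + 0.75% transit = 8% → $1.40
Paperback novel $10.36: books and periodicals → 3.75% + 0% transit = 3.75% → $0.39
Cookbook $20.42: books and periodicals → 3.75% + 0% transit = 3.75% → $0.77
Subtotal = $104.37; tax = $7.74; total due = $112.11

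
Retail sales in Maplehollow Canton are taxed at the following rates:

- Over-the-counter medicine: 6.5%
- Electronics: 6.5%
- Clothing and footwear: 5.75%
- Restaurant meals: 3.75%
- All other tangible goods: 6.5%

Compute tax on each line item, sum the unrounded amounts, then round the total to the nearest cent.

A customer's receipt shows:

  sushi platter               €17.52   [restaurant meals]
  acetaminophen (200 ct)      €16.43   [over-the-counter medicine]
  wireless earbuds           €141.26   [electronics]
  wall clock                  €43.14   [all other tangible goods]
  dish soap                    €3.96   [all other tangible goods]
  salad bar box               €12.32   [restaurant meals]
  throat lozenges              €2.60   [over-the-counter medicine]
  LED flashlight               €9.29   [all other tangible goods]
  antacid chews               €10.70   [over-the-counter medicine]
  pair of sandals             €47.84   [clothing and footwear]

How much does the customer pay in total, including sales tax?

Sushi platter €17.52: restaurant meals → 3.75% → €0.657
Acetaminophen (200 ct) €16.43: over-the-counter medicine → 6.5% → €1.06795
Wireless earbuds €141.26: electronics → 6.5% → €9.1819
Wall clock €43.14: all other tangible goods → 6.5% → €2.8041
Dish soap €3.96: all other tangible goods → 6.5% → €0.2574
Salad bar box €12.32: restaurant meals → 3.75% → €0.462
Throat lozenges €2.60: over-the-counter medicine → 6.5% → €0.169
LED flashlight €9.29: all other tangible goods → 6.5% → €0.60385
Antacid chews €10.70: over-the-counter medicine → 6.5% → €0.6955
Pair of sandals €47.84: clothing and footwear → 5.75% → €2.7508
Subtotal = €305.06; unrounded tax = €18.6495 → €18.65; total due = €323.71

€323.71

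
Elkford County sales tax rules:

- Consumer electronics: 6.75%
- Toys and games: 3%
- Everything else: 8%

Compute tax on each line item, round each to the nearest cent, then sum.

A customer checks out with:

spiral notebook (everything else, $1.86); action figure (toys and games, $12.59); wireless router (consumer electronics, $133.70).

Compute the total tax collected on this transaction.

Spiral notebook $1.86: everything else → 8% → $0.15
Action figure $12.59: toys and games → 3% → $0.38
Wireless router $133.70: consumer electronics → 6.75% → $9.02
Total tax = $0.15 + $0.38 + $9.02 = $9.55

$9.55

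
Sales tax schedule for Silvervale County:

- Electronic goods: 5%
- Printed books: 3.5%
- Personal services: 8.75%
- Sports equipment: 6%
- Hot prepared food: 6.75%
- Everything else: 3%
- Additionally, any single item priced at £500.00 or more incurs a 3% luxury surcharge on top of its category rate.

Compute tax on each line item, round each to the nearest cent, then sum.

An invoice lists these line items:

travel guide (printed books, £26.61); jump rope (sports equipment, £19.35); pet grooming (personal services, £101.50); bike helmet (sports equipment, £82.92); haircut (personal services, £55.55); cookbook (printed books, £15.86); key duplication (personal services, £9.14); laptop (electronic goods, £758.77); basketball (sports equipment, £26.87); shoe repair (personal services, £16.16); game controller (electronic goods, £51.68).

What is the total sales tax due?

£88.47

Travel guide £26.61: printed books → 3.5% → £0.93
Jump rope £19.35: sports equipment → 6% → £1.16
Pet grooming £101.50: personal services → 8.75% → £8.88
Bike helmet £82.92: sports equipment → 6% → £4.98
Haircut £55.55: personal services → 8.75% → £4.86
Cookbook £15.86: printed books → 3.5% → £0.56
Key duplication £9.14: personal services → 8.75% → £0.80
Laptop £758.77: electronic goods → 5% + 3% surcharge = 8% → £60.70
Basketball £26.87: sports equipment → 6% → £1.61
Shoe repair £16.16: personal services → 8.75% → £1.41
Game controller £51.68: electronic goods → 5% → £2.58
Total tax = £0.93 + £1.16 + £8.88 + £4.98 + £4.86 + £0.56 + £0.80 + £60.70 + £1.61 + £1.41 + £2.58 = £88.47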